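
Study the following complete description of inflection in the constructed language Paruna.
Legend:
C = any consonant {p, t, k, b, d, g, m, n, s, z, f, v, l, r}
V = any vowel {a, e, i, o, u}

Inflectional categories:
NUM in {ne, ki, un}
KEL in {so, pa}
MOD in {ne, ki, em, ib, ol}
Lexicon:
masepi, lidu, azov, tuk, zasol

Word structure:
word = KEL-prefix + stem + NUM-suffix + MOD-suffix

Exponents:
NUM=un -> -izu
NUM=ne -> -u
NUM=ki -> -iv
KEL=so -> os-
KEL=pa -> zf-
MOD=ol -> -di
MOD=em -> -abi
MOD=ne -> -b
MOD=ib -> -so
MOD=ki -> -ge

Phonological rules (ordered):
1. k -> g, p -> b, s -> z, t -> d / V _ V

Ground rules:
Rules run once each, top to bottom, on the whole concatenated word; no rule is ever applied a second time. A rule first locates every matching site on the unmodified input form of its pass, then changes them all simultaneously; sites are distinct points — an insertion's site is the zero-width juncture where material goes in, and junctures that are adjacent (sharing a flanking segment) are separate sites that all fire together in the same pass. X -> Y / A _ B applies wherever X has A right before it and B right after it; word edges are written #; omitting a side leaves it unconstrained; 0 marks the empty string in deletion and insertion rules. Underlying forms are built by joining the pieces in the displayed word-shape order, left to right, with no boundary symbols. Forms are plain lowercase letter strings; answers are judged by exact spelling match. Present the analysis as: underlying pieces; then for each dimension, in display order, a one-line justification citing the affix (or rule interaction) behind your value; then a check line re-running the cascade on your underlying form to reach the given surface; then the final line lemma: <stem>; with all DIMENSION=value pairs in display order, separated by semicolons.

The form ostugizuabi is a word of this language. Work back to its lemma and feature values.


underlying: os-tuk-izu-abi
NUM=un - signalled by the affix -izu
KEL=so - signalled by the affix os-
MOD=em - signalled by the affix -abi
check: ostukizuabi -> ostugizuabi
lemma: tuk; NUM=un; KEL=so; MOD=em


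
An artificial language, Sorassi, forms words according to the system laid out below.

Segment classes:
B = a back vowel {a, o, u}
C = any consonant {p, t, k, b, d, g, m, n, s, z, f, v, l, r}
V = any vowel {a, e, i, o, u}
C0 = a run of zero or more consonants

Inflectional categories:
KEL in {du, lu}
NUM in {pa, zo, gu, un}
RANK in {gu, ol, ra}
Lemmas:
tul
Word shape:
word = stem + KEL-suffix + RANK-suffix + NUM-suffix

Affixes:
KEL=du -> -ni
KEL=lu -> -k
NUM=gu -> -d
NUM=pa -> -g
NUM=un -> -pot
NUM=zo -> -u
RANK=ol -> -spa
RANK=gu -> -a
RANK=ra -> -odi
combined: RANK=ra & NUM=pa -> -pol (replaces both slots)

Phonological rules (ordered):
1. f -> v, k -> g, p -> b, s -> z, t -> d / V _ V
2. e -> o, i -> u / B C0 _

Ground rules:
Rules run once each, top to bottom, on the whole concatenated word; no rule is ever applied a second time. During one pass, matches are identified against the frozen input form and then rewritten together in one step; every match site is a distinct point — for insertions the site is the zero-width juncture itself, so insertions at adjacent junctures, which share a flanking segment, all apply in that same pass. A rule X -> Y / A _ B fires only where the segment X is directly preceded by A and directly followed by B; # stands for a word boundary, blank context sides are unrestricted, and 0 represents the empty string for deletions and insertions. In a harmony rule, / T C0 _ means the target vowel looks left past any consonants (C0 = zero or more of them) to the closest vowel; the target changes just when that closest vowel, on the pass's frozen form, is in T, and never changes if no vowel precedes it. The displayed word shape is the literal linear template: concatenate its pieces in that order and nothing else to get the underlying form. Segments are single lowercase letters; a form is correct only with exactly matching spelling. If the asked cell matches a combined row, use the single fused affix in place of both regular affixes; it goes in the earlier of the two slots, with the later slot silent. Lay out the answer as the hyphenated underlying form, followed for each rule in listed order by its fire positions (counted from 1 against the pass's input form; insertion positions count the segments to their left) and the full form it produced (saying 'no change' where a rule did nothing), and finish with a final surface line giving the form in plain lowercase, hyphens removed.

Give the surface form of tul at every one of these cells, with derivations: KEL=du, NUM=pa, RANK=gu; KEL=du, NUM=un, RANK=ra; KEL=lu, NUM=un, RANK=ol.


cell KEL=du, NUM=pa, RANK=gu:
underlying: tul-ni-a-g
1. f -> v, k -> g, p -> b, s -> z, t -> d / V _ V: no change
2. e -> o, i -> u / B C0 _: fires at position(s) 5: tulnuag
surface: tulnuag

cell KEL=du, NUM=un, RANK=ra:
underlying: tul-ni-odi-pot
1. f -> v, k -> g, p -> b, s -> z, t -> d / V _ V: fires at position(s) 9: tulniodibot
2. e -> o, i -> u / B C0 _: fires at position(s) 5, 8: tulnuodubot
surface: tulnuodubot

cell KEL=lu, NUM=un, RANK=ol:
underlying: tul-k-spa-pot
1. f -> v, k -> g, p -> b, s -> z, t -> d / V _ V: fires at position(s) 8: tulkspabot
2. e -> o, i -> u / B C0 _: no change
surface: tulkspabot


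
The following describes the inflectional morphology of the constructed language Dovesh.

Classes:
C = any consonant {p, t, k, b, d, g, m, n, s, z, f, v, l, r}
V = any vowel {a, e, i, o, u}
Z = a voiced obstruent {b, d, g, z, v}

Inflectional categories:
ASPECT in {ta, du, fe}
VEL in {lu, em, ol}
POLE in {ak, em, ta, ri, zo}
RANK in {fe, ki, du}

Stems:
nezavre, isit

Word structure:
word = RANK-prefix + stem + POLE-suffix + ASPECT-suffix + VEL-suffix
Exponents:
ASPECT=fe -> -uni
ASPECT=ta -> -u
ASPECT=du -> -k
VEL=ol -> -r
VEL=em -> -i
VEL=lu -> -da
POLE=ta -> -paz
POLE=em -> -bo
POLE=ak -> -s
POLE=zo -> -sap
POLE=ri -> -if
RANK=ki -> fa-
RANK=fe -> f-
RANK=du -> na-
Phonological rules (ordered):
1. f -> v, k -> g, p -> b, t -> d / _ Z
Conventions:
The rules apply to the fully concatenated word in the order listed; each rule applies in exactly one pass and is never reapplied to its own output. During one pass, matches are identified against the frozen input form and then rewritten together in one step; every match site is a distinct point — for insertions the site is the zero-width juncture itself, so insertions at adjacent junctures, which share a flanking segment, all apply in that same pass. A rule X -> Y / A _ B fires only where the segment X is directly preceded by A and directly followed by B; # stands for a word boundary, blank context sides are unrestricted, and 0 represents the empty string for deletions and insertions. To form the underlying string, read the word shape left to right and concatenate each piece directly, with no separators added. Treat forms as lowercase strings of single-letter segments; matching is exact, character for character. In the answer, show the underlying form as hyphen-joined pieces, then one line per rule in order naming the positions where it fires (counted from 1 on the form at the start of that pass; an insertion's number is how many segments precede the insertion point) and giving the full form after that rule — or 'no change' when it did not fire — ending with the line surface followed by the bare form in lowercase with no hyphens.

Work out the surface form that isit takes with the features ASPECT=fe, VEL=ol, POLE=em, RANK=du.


underlying: na-isit-bo-uni-r
1. f -> v, k -> g, p -> b, t -> d / _ Z: fires at position(s) 6: naisidbounir
surface: naisidbounir


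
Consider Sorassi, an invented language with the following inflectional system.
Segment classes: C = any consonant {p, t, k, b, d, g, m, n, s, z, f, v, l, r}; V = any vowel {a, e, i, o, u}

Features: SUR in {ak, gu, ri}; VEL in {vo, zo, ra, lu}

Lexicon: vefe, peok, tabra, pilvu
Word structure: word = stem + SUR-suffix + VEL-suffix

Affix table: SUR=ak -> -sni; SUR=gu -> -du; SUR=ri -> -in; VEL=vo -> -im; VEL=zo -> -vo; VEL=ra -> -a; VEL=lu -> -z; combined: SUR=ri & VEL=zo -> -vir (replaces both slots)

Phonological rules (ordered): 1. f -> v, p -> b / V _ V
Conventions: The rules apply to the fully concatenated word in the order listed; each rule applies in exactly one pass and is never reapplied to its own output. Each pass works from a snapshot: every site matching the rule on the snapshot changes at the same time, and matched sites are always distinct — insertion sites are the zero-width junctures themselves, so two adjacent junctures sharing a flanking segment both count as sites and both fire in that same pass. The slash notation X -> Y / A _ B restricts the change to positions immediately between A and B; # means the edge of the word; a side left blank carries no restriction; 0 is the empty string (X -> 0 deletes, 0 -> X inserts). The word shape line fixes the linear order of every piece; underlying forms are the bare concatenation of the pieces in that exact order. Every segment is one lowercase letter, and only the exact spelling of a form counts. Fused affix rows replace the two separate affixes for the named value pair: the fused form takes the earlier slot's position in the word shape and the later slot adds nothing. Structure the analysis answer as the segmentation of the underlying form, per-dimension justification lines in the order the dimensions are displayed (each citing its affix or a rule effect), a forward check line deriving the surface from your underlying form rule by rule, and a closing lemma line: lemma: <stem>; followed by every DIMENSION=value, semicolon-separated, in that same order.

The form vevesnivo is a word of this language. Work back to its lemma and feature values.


underlying: vefe-sni-vo
SUR=ak - signalled by the affix -sni
VEL=zo - signalled by the affix -vo
check: vefesnivo -> vevesnivo
lemma: vefe; SUR=ak; VEL=zo


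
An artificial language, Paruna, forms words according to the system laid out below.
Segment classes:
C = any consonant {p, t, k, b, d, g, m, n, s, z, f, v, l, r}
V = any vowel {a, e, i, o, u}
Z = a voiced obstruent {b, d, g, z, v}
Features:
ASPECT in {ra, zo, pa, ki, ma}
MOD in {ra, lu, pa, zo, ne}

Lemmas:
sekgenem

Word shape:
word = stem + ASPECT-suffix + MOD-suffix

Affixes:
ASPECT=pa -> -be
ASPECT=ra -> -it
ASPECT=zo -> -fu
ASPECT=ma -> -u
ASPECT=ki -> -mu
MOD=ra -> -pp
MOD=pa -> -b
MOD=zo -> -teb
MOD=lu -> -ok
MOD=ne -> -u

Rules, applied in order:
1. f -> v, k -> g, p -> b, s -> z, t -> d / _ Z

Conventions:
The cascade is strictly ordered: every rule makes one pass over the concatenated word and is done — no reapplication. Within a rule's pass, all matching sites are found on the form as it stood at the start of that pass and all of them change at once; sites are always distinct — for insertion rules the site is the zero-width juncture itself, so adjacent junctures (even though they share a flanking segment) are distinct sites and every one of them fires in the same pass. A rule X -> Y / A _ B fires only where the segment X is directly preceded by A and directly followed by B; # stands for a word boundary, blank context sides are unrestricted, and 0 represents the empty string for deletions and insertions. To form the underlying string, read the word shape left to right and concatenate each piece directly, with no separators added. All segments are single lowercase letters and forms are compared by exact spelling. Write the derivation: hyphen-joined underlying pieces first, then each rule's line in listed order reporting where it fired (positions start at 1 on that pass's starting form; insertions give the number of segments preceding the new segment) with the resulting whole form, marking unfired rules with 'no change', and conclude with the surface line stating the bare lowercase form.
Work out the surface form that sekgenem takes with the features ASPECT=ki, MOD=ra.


underlying: sekgenem-mu-pp
1. f -> v, k -> g, p -> b, s -> z, t -> d / _ Z: fires at position(s) 3: seggenemmupp
surface: seggenemmupp


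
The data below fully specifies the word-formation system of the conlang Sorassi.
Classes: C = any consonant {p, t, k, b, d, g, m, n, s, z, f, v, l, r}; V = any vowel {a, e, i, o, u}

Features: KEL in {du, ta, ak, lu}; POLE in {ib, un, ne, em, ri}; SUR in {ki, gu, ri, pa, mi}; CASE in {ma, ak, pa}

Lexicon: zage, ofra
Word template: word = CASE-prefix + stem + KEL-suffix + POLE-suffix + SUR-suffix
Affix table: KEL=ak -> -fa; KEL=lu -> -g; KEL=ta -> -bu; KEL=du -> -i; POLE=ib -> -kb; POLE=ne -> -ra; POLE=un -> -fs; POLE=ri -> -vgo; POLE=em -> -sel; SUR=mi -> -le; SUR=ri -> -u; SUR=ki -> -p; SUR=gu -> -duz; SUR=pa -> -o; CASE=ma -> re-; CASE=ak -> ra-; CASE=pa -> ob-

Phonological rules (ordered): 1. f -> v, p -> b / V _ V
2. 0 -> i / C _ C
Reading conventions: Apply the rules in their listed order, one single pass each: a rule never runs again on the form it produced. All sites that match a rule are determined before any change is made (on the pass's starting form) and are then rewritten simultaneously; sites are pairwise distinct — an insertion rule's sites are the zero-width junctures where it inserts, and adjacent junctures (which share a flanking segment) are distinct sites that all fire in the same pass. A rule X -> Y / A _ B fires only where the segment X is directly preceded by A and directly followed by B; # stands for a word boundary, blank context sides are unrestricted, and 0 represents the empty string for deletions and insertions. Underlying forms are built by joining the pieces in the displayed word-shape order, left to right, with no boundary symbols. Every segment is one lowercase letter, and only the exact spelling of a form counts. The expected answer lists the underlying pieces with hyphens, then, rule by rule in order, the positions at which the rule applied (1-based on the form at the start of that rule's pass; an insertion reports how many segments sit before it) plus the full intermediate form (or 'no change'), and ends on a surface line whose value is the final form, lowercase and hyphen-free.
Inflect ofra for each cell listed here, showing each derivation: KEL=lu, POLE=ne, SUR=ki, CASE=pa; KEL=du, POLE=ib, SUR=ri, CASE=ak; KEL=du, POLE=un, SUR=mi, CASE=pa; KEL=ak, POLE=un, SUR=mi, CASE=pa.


cell KEL=lu, POLE=ne, SUR=ki, CASE=pa:
underlying: ob-ofra-g-ra-p
1. f -> v, p -> b / V _ V: no change
2. 0 -> i / C _ C: inserts after position(s) 4, 7: obofiragirap
surface: obofiragirap

cell KEL=du, POLE=ib, SUR=ri, CASE=ak:
underlying: ra-ofra-i-kb-u
1. f -> v, p -> b / V _ V: no change
2. 0 -> i / C _ C: inserts after position(s) 4, 8: raofiraikibu
surface: raofiraikibu

cell KEL=du, POLE=un, SUR=mi, CASE=pa:
underlying: ob-ofra-i-fs-le
1. f -> v, p -> b / V _ V: no change
2. 0 -> i / C _ C: inserts after position(s) 4, 8, 9: obofiraifisile
surface: obofiraifisile

cell KEL=ak, POLE=un, SUR=mi, CASE=pa:
underlying: ob-ofra-fa-fs-le
1. f -> v, p -> b / V _ V: fires at position(s) 7: obofravafsle
2. 0 -> i / C _ C: inserts after position(s) 4, 9, 10: obofiravafisile
surface: obofiravafisile


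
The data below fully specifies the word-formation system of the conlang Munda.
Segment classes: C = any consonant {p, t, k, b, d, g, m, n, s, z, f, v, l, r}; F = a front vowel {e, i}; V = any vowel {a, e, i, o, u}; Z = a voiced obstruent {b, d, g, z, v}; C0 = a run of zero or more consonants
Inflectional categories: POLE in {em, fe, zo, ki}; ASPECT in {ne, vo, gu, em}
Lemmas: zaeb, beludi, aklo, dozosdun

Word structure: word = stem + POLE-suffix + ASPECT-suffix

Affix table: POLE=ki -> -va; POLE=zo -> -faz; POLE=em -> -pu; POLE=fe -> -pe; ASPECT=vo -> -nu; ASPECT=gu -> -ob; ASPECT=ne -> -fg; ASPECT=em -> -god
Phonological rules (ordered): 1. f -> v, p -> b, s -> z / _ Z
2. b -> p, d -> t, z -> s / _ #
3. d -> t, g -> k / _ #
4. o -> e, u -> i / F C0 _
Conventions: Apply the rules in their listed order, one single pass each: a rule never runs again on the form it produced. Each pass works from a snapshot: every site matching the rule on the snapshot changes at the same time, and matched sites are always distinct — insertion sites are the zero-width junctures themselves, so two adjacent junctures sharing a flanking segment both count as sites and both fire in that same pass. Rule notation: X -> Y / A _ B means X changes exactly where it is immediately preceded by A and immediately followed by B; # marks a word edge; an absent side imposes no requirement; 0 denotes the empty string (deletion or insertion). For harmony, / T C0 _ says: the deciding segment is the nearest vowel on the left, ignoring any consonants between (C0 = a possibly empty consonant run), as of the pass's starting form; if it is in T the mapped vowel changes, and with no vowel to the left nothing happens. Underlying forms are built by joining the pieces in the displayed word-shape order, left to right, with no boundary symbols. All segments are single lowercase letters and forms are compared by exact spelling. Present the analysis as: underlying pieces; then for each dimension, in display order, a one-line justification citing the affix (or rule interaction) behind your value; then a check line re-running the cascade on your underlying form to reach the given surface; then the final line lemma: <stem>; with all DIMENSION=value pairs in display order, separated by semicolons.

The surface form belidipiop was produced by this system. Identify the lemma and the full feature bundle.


underlying: beludi-pu-ob
POLE=em - signalled by the affix -pu
ASPECT=gu - signalled by the affix -ob
check: beludipuob -> beludipuob -> beludipuop -> beludipuop -> belidipiop
lemma: beludi; POLE=em; ASPECT=gu


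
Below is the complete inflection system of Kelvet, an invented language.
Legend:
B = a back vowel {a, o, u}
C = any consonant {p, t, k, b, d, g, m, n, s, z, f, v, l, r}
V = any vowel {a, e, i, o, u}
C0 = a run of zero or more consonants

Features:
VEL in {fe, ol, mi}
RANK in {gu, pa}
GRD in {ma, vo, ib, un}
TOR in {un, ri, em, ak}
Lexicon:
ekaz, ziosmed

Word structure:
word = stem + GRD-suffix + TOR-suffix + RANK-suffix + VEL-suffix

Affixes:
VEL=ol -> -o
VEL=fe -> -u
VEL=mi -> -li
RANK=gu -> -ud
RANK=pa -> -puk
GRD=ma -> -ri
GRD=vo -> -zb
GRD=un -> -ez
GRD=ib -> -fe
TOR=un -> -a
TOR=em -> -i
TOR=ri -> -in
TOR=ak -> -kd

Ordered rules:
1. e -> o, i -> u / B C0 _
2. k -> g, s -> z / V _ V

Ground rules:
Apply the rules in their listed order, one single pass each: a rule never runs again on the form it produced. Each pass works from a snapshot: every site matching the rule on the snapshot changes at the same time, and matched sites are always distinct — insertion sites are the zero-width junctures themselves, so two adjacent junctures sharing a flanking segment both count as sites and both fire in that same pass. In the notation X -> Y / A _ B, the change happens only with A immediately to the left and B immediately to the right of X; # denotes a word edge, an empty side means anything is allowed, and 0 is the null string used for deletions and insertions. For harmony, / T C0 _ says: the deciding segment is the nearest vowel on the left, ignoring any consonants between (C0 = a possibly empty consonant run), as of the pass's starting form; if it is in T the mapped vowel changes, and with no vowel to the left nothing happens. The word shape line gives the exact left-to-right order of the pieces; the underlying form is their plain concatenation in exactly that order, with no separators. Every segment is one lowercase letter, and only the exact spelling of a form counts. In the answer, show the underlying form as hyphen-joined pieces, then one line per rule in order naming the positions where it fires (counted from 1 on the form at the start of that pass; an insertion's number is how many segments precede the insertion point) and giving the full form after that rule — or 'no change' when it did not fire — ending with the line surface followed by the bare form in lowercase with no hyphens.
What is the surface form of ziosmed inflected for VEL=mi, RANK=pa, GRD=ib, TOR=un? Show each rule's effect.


underlying: ziosmed-fe-a-puk-li
1. e -> o, i -> u / B C0 _: fires at position(s) 6, 15: ziosmodfeapuklu
2. k -> g, s -> z / V _ V: no change
surface: ziosmodfeapuklu


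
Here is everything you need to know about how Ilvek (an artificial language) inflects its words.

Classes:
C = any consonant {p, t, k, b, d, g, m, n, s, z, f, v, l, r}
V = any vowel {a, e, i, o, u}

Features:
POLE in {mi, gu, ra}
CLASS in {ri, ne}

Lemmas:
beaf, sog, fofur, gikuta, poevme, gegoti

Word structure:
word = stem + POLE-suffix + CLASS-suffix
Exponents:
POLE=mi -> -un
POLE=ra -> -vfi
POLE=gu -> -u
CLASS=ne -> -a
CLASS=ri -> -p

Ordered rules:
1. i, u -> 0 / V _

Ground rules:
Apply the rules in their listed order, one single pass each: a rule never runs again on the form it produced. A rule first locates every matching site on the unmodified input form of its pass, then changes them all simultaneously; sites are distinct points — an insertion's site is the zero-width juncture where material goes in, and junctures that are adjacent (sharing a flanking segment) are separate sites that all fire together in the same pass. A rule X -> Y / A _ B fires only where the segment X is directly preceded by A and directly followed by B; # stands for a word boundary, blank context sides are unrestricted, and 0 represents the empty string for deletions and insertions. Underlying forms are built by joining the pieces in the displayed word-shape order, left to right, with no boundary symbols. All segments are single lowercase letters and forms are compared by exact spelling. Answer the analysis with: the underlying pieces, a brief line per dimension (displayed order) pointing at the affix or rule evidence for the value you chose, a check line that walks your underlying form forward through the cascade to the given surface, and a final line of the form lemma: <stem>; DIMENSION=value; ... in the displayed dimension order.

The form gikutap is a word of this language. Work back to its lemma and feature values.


underlying: gikuta-u-p
POLE=gu - signalled by the affix -u
CLASS=ri - signalled by the affix -p
check: gikutaup -> gikutap
lemma: gikuta; POLE=gu; CLASS=ri


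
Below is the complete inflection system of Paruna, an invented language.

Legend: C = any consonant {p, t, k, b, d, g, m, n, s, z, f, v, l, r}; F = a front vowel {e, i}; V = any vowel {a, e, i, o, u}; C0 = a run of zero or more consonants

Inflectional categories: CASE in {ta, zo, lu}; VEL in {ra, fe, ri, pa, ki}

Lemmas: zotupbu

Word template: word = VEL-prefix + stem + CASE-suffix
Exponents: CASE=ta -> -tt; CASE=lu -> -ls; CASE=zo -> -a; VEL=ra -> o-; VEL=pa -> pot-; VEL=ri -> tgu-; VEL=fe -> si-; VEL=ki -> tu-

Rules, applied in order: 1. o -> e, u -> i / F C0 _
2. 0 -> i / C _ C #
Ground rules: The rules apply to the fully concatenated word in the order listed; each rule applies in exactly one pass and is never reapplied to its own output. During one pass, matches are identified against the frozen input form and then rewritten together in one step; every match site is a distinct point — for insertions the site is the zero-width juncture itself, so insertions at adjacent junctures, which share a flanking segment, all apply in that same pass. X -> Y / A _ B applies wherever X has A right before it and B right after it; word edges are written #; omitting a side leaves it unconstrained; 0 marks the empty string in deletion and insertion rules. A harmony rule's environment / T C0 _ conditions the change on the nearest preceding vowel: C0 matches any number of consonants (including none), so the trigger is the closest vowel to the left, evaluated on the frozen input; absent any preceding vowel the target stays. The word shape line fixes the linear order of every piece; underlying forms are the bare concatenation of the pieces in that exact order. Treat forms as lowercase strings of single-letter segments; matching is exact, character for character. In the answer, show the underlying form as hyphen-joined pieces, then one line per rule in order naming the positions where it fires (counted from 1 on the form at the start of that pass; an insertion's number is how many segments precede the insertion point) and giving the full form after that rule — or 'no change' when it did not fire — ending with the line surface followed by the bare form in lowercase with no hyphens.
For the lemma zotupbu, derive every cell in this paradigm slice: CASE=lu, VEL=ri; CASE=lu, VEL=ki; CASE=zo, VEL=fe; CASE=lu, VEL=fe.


cell CASE=lu, VEL=ri:
underlying: tgu-zotupbu-ls
1. o -> e, u -> i / F C0 _: no change
2. 0 -> i / C _ C #: inserts after position(s) 11: tguzotupbulis
surface: tguzotupbulis

cell CASE=lu, VEL=ki:
underlying: tu-zotupbu-ls
1. o -> e, u -> i / F C0 _: no change
2. 0 -> i / C _ C #: inserts after position(s) 10: tuzotupbulis
surface: tuzotupbulis

cell CASE=zo, VEL=fe:
underlying: si-zotupbu-a
1. o -> e, u -> i / F C0 _: fires at position(s) 4: sizetupbua
2. 0 -> i / C _ C #: no change
surface: sizetupbua

cell CASE=lu, VEL=fe:
underlying: si-zotupbu-ls
1. o -> e, u -> i / F C0 _: fires at position(s) 4: sizetupbuls
2. 0 -> i / C _ C #: inserts after position(s) 10: sizetupbulis
surface: sizetupbulis


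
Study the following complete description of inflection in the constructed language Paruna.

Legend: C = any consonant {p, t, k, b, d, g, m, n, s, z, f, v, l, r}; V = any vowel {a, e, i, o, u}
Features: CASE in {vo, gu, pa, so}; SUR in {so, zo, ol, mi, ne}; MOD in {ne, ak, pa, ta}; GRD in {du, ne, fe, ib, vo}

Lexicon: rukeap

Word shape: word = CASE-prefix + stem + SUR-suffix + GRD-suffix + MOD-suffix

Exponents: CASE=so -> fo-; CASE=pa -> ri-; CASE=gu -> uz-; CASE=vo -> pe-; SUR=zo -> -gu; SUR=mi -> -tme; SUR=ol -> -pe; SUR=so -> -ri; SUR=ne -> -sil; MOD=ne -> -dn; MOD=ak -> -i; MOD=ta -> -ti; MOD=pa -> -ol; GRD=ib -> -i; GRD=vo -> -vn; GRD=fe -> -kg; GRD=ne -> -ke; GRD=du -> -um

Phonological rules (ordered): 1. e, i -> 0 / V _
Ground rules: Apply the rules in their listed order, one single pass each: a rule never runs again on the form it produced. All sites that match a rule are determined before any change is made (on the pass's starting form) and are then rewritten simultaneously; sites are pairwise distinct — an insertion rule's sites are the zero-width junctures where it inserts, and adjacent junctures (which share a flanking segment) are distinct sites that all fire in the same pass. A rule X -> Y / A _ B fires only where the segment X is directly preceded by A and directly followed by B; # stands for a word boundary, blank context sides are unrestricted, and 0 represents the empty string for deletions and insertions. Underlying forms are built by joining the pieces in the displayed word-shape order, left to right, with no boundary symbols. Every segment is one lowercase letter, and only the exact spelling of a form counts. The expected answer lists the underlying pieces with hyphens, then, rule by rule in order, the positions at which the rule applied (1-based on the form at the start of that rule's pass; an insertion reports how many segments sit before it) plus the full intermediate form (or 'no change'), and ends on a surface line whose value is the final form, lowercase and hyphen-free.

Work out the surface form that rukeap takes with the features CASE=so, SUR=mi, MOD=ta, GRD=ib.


underlying: fo-rukeap-tme-i-ti
1. e, i -> 0 / V _: fires at position(s) 12: forukeaptmeti
surface: forukeaptmeti


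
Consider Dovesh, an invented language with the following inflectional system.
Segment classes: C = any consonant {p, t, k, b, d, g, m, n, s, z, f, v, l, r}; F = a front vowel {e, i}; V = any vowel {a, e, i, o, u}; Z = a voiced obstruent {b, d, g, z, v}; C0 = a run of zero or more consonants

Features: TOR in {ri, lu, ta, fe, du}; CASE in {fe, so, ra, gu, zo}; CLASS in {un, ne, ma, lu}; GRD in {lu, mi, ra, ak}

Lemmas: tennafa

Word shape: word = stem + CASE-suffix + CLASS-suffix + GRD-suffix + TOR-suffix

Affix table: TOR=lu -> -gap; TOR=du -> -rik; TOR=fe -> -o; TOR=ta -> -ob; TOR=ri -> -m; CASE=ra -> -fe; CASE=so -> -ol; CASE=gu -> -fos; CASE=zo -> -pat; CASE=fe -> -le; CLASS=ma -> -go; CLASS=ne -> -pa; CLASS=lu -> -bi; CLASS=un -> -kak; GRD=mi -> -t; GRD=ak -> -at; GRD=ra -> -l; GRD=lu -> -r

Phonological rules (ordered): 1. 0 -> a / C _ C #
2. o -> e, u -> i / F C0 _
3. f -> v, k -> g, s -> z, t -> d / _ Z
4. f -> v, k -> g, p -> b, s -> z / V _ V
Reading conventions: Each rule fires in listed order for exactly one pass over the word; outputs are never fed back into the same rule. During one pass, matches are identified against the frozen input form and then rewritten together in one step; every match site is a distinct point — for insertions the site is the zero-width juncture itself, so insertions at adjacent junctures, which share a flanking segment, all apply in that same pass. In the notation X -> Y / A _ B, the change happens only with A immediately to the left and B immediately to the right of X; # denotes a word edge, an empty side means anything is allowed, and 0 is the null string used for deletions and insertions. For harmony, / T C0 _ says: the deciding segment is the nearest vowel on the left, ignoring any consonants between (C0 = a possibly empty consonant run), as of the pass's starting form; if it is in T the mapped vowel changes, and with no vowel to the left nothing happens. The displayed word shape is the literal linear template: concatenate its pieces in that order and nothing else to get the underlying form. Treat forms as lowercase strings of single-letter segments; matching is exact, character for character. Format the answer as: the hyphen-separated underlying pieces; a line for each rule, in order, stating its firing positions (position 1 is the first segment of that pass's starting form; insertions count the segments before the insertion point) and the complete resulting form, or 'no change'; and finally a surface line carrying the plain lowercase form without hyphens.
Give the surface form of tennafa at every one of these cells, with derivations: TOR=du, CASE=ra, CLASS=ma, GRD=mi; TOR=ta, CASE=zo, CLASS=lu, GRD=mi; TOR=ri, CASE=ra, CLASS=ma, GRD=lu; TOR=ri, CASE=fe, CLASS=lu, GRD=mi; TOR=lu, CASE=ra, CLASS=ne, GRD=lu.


cell TOR=du, CASE=ra, CLASS=ma, GRD=mi:
underlying: tennafa-fe-go-t-rik
1. 0 -> a / C _ C #: no change
2. o -> e, u -> i / F C0 _: fires at position(s) 11: tennafafegetrik
3. f -> v, k -> g, s -> z, t -> d / _ Z: no change
4. f -> v, k -> g, p -> b, s -> z / V _ V: fires at position(s) 6, 8: tennavavegetrik
surface: tennavavegetrik

cell TOR=ta, CASE=zo, CLASS=lu, GRD=mi:
underlying: tennafa-pat-bi-t-ob
1. 0 -> a / C _ C #: no change
2. o -> e, u -> i / F C0 _: fires at position(s) 14: tennafapatbiteb
3. f -> v, k -> g, s -> z, t -> d / _ Z: fires at position(s) 10: tennafapadbiteb
4. f -> v, k -> g, p -> b, s -> z / V _ V: fires at position(s) 6, 8: tennavabadbiteb
surface: tennavabadbiteb

cell TOR=ri, CASE=ra, CLASS=ma, GRD=lu:
underlying: tennafa-fe-go-r-m
1. 0 -> a / C _ C #: inserts after position(s) 12: tennafafegoram
2. o -> e, u -> i / F C0 _: fires at position(s) 11: tennafafegeram
3. f -> v, k -> g, s -> z, t -> d / _ Z: no change
4. f -> v, k -> g, p -> b, s -> z / V _ V: fires at position(s) 6, 8: tennavavegeram
surface: tennavavegeram

cell TOR=ri, CASE=fe, CLASS=lu, GRD=mi:
underlying: tennafa-le-bi-t-m
1. 0 -> a / C _ C #: inserts after position(s) 12: tennafalebitam
2. o -> e, u -> i / F C0 _: no change
3. f -> v, k -> g, s -> z, t -> d / _ Z: no change
4. f -> v, k -> g, p -> b, s -> z / V _ V: fires at position(s) 6: tennavalebitam
surface: tennavalebitam

cell TOR=lu, CASE=ra, CLASS=ne, GRD=lu:
underlying: tennafa-fe-pa-r-gap
1. 0 -> a / C _ C #: no change
2. o -> e, u -> i / F C0 _: no change
3. f -> v, k -> g, s -> z, t -> d / _ Z: no change
4. f -> v, k -> g, p -> b, s -> z / V _ V: fires at position(s) 6, 8, 10: tennavavebargap
surface: tennavavebargap


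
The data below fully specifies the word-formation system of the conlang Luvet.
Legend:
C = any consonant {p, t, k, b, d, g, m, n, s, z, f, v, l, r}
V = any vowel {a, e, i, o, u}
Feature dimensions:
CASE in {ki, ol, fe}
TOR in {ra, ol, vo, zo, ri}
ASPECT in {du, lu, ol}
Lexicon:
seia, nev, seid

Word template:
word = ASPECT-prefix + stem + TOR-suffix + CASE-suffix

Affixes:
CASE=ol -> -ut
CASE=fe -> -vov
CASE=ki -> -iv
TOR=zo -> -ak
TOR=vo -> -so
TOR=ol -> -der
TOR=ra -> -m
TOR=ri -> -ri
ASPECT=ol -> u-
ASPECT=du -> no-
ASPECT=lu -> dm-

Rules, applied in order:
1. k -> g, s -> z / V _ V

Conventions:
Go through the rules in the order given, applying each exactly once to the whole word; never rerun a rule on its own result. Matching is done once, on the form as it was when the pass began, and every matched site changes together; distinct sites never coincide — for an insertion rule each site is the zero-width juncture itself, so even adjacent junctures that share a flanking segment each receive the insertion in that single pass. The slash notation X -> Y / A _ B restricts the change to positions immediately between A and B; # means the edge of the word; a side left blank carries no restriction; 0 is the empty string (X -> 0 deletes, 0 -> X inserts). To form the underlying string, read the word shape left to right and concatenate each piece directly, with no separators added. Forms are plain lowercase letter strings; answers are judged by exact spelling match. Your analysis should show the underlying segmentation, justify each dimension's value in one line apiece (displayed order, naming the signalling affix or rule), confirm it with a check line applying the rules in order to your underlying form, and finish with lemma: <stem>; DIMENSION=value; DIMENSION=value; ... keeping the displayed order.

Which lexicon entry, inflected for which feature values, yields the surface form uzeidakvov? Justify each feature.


underlying: u-seid-ak-vov
CASE=fe - signalled by the affix -vov
TOR=zo - signalled by the affix -ak
ASPECT=ol - signalled by the affix u-
check: useidakvov -> uzeidakvov
lemma: seid; CASE=fe; TOR=zo; ASPECT=ol


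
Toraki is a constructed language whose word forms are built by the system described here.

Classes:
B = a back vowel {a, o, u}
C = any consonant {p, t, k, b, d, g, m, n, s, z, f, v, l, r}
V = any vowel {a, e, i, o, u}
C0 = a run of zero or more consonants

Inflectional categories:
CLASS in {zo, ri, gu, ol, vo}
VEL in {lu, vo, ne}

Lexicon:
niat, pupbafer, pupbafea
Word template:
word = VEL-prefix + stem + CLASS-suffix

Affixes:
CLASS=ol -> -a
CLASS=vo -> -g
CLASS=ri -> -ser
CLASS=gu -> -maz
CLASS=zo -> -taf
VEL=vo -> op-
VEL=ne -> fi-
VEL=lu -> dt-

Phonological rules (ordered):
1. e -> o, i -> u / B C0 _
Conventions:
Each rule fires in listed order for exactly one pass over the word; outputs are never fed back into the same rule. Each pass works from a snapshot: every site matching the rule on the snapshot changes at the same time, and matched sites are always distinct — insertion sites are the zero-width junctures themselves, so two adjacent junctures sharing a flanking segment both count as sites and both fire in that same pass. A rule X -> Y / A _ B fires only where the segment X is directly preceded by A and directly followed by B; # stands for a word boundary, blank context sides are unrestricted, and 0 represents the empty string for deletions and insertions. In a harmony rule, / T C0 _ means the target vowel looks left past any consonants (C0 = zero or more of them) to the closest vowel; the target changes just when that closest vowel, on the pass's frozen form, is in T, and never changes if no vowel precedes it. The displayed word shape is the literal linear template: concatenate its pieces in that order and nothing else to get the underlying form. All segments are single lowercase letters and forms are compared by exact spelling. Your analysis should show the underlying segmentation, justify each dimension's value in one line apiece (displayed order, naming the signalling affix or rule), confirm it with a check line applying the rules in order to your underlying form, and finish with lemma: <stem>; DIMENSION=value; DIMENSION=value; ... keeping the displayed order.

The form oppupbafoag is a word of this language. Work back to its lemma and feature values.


underlying: op-pupbafea-g
CLASS=vo - signalled by the affix -g
VEL=vo - signalled by the affix op-
check: oppupbafeag -> oppupbafoag
lemma: pupbafea; CLASS=vo; VEL=vo


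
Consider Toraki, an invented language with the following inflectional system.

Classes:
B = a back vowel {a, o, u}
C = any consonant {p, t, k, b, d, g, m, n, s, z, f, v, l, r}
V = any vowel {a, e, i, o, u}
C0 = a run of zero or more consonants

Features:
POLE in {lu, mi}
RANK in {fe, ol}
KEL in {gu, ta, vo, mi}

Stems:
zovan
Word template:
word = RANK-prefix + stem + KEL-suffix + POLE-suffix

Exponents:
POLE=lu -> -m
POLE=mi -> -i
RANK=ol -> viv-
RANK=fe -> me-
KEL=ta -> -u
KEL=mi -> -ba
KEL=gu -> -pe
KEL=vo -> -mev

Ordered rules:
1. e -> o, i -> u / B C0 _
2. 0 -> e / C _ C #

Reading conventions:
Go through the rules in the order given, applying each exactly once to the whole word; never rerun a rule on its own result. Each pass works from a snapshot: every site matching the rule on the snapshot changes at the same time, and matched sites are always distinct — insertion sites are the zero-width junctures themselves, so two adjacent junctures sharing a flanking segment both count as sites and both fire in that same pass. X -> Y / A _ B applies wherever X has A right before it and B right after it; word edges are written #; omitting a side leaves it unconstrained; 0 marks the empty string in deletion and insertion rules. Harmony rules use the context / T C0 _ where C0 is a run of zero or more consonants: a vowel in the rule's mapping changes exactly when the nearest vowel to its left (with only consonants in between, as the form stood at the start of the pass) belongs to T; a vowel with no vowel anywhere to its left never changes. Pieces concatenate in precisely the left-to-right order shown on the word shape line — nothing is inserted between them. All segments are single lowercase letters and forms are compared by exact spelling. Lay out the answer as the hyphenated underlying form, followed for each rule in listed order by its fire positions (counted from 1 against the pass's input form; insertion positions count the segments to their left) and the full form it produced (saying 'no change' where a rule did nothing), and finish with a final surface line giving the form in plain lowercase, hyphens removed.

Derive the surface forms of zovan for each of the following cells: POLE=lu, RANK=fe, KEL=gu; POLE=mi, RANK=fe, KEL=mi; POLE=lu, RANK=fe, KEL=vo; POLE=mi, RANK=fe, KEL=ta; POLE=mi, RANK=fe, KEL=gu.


cell POLE=lu, RANK=fe, KEL=gu:
underlying: me-zovan-pe-m
1. e -> o, i -> u / B C0 _: fires at position(s) 9: mezovanpom
2. 0 -> e / C _ C #: no change
surface: mezovanpom

cell POLE=mi, RANK=fe, KEL=mi:
underlying: me-zovan-ba-i
1. e -> o, i -> u / B C0 _: fires at position(s) 10: mezovanbau
2. 0 -> e / C _ C #: no change
surface: mezovanbau

cell POLE=lu, RANK=fe, KEL=vo:
underlying: me-zovan-mev-m
1. e -> o, i -> u / B C0 _: fires at position(s) 9: mezovanmovm
2. 0 -> e / C _ C #: inserts after position(s) 10: mezovanmovem
surface: mezovanmovem

cell POLE=mi, RANK=fe, KEL=ta:
underlying: me-zovan-u-i
1. e -> o, i -> u / B C0 _: fires at position(s) 9: mezovanuu
2. 0 -> e / C _ C #: no change
surface: mezovanuu

cell POLE=mi, RANK=fe, KEL=gu:
underlying: me-zovan-pe-i
1. e -> o, i -> u / B C0 _: fires at position(s) 9: mezovanpoi
2. 0 -> e / C _ C #: no change
surface: mezovanpoi


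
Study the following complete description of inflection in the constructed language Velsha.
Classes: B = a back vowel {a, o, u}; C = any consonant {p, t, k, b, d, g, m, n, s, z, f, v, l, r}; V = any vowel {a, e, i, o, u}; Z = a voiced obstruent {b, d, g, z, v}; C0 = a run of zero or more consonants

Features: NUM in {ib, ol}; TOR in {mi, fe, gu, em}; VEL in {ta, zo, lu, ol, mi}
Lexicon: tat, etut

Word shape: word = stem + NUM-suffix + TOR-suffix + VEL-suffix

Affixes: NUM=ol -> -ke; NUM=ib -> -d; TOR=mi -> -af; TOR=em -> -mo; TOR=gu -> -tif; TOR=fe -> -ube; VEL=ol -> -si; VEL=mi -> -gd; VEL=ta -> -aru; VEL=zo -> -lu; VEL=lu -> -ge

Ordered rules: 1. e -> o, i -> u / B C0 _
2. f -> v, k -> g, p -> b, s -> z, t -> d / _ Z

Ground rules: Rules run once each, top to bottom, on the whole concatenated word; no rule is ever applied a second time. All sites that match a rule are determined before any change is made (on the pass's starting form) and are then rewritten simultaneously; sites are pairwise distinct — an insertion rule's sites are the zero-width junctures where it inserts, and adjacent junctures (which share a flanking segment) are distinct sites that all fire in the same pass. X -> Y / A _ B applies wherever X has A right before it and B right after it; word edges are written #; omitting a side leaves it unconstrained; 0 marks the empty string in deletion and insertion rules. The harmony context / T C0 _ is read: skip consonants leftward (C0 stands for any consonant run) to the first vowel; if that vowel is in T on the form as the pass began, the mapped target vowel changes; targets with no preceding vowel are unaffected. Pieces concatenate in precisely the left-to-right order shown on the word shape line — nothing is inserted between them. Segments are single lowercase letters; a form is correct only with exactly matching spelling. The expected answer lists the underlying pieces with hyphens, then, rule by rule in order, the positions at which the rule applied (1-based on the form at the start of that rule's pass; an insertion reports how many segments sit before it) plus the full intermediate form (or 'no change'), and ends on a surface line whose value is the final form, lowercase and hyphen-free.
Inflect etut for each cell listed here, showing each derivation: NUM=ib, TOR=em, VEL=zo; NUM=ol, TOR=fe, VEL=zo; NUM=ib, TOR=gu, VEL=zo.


cell NUM=ib, TOR=em, VEL=zo:
underlying: etut-d-mo-lu
1. e -> o, i -> u / B C0 _: no change
2. f -> v, k -> g, p -> b, s -> z, t -> d / _ Z: fires at position(s) 4: etuddmolu
surface: etuddmolu

cell NUM=ol, TOR=fe, VEL=zo:
underlying: etut-ke-ube-lu
1. e -> o, i -> u / B C0 _: fires at position(s) 6, 9: etutkoubolu
2. f -> v, k -> g, p -> b, s -> z, t -> d / _ Z: no change
surface: etutkoubolu

cell NUM=ib, TOR=gu, VEL=zo:
underlying: etut-d-tif-lu
1. e -> o, i -> u / B C0 _: fires at position(s) 7: etutdtuflu
2. f -> v, k -> g, p -> b, s -> z, t -> d / _ Z: fires at position(s) 4: etuddtuflu
surface: etuddtuflu
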